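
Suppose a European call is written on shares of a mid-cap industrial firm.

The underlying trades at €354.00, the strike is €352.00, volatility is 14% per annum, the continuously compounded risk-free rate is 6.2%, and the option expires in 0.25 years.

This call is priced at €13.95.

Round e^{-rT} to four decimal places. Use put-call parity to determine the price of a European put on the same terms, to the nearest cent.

e^(−rT) = e^(−0.062·0.25) = 0.9846
Put-call parity: C − P = S − K·e^(−rT) = 354 − 352·0.9846 = 354 − 346.5792 = 7.4208
P = C − (C − P) = 13.95 − (7.4208) = 6.5292

€6.53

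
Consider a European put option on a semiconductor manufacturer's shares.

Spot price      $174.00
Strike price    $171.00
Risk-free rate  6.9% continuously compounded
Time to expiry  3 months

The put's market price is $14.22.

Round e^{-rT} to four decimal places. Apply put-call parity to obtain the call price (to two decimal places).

e^(−rT) = e^(−0.069·0.25) = 0.9829
Put-call parity: C − P = S − K·e^(−rT) = 174 − 171·0.9829 = 174 − 168.0759 = 5.9241
C = P + (C − P) = 14.22 + (5.9241) = 20.1441

$20.14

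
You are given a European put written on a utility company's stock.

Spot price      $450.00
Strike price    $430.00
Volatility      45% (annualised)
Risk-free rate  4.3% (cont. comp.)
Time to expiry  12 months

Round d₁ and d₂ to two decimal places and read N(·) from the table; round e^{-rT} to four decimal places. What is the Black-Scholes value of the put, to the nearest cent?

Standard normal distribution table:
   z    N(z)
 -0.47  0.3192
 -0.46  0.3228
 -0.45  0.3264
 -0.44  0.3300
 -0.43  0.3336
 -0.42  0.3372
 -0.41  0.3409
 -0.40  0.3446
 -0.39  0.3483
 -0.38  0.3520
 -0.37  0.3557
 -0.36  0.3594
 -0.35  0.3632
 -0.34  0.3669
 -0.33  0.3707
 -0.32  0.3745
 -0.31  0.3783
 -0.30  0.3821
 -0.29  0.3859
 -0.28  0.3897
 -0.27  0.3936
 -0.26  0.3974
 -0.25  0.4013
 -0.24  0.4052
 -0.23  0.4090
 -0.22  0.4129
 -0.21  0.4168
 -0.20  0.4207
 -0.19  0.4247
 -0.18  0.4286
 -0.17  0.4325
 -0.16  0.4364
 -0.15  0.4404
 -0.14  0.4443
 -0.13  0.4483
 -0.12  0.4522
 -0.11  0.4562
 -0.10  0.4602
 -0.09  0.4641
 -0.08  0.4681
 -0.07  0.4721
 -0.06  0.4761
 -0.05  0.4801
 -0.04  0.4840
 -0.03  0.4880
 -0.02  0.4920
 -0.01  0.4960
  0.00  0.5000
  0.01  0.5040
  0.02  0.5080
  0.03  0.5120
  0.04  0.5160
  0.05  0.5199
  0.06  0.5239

$59.15

T = 1;  σ√T = 0.4500
d₁ = [ln(450/430) + (0.043 + ½·0.45²)·1] / (σ√T) = (0.0455 + 0.1442) / 0.4500 = 0.4216 ⇒ 0.42
d₂ = 0.4216 − 0.4500 = -0.0284 ⇒ -0.03
e^(−rT) = e^(−0.043·1) = 0.9579
N(−d₂) = N(0.03) = 0.5120;  N(−d₁) = N(-0.42) = 0.3372
P = 430·0.9579·0.5120 − 450·0.3372 = 210.8913 − 151.7400 = 59.1513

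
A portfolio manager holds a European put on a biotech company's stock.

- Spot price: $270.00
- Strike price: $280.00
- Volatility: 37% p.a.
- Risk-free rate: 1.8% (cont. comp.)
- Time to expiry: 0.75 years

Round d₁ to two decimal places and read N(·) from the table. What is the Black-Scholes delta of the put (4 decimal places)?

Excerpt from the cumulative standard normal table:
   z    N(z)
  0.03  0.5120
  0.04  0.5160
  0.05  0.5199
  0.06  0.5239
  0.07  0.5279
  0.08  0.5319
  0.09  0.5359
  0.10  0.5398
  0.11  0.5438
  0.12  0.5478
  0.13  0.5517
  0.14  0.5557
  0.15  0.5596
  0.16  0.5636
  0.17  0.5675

-0.4641

σ√T = 0.37 × 0.8660 = 0.3204
ln(S/K) + (r + σ²/2)T = ln(270/280) + (0.018 + 0.37²/2)·0.75 = -0.0364 + 0.0648 = 0.0285
d₁ = 0.0285 / 0.3204 = 0.0888 ⇒ 0.09
N(d₁) = N(0.09) = 0.5359
Δ_put = N(d₁) − 1 = 0.5359 − 1 = -0.4641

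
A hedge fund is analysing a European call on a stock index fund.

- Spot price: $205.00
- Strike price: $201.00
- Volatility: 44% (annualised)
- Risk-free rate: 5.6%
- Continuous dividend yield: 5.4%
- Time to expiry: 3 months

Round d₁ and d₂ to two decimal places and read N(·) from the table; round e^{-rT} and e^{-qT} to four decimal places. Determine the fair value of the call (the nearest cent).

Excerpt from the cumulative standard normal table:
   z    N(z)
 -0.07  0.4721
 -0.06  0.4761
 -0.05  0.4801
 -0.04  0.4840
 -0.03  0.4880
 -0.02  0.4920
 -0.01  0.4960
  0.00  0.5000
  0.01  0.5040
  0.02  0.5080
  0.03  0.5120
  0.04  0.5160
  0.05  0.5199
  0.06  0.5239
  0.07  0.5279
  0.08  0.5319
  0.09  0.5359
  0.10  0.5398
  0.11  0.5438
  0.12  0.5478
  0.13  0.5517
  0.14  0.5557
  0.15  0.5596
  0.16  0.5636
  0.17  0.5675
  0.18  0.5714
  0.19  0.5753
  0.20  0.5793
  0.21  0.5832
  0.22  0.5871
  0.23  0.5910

$19.65

σ√T = 0.44 × 0.5000 = 0.2200
d₁ = [ln(205/201) + (0.056 − 0.054 + 0.44²/2)·0.25] / 0.2200 = [0.0197 + 0.0247] / 0.2200 = 0.2018 ≈ 0.20
d₂ = d₁ − σ√T = 0.2018 − 0.2200 = -0.0182 ≈ -0.02
exp(−qT) = exp(−0.054·0.25) = 0.9866;  exp(−rT) = exp(−0.056·0.25) = 0.9861
N(d₁) = N(0.20) = 0.5793;  N(d₂) = N(-0.02) = 0.4920
C = 205·0.9866·0.5793 − 201·0.9861·0.4920 = 117.1652 − 97.5174 = 19.6478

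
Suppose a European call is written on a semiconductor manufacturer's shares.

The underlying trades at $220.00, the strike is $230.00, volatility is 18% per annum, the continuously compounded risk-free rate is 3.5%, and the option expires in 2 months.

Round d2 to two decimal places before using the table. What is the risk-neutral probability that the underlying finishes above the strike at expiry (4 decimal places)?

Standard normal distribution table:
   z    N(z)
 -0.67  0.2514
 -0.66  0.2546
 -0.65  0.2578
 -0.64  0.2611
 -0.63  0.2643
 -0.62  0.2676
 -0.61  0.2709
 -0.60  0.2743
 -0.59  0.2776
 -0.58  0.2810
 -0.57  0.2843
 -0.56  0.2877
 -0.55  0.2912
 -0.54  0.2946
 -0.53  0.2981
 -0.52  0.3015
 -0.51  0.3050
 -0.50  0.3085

σ√T = 0.18 × 0.4082 = 0.0735
d₁ = [ln(220/230) + (0.035 + 0.18²/2)·0.1667] / 0.0735 = [-0.0445 + 0.0085] / 0.0735 = -0.4888 → -0.49
d₂ = d₁ − σ√T = -0.4888 − 0.0735 = -0.5623 → -0.56
Risk-neutral Pr[S_T > K] = N(d₂) = N(-0.56) = 0.2877

0.2877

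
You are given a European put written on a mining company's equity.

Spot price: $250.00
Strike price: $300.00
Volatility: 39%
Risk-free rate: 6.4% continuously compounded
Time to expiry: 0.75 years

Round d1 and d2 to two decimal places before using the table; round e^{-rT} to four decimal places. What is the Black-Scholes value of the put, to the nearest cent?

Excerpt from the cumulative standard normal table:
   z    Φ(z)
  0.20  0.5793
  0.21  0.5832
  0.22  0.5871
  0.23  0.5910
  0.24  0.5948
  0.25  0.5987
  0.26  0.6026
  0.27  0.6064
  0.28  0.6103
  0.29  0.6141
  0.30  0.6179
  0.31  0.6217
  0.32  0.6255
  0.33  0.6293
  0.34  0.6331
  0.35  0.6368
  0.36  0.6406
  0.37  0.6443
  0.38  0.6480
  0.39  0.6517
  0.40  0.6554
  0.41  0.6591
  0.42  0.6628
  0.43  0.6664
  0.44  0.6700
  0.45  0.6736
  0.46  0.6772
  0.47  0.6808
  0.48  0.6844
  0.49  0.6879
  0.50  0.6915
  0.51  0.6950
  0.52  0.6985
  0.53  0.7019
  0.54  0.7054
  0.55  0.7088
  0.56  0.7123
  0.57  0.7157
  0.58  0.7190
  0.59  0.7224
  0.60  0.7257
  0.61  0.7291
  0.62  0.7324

σ√T = 0.39·√0.75 = 0.3377
ln(S/K) + (r + σ²/2)T = ln(250/300) + (0.064 + 0.39²/2)·0.75 = -0.1823 + 0.1050 = -0.0773
d₁ = -0.0773 / 0.3377 = -0.2288 → -0.23
d₂ = d₁ − σ√T = -0.2288 − 0.3377 = -0.5666 → -0.57
e^(−rT) = e^(−0.064·0.75) = 0.9531
N(−d₂) = N(0.57) = 0.7157;  N(−d₁) = N(0.23) = 0.5910
P = 300·0.9531·0.7157 − 250·0.5910 = 204.6401 − 147.7500 = 56.8901

$56.89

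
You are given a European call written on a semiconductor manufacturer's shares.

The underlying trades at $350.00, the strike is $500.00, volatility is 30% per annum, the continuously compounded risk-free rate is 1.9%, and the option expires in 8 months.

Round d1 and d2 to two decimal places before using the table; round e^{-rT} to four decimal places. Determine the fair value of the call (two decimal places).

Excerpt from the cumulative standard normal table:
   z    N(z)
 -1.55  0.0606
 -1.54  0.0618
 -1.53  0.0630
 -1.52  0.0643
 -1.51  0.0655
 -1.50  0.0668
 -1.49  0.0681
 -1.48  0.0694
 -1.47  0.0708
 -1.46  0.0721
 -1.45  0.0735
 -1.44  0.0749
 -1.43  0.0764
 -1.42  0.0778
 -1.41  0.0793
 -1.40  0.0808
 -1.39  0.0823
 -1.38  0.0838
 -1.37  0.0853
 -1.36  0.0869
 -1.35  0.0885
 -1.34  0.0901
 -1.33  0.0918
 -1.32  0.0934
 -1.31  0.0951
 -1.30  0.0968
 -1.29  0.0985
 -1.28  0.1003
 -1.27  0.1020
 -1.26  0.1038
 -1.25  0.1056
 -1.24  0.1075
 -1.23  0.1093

$4.00

σ√T = 0.3·√0.6667 = 0.2449
ln(S/K) + (r + σ²/2)T = ln(350/500) + (0.019 + 0.3²/2)·0.6667 = -0.3567 + 0.0427 = -0.3140
d₁ = -0.3140 / 0.2449 = -1.2819 which rounds to -1.28
d₂ = d₁ − σ√T = -1.2819 − 0.2449 = -1.5269 which rounds to -1.53
e^(−rT) = e^(−0.019·0.6667) = 0.9874
N(d₁) = N(-1.28) = 0.1003;  N(d₂) = N(-1.53) = 0.0630
C = 350·0.1003 − 500·0.9874·0.0630 = 35.1050 − 31.1031 = 4.0019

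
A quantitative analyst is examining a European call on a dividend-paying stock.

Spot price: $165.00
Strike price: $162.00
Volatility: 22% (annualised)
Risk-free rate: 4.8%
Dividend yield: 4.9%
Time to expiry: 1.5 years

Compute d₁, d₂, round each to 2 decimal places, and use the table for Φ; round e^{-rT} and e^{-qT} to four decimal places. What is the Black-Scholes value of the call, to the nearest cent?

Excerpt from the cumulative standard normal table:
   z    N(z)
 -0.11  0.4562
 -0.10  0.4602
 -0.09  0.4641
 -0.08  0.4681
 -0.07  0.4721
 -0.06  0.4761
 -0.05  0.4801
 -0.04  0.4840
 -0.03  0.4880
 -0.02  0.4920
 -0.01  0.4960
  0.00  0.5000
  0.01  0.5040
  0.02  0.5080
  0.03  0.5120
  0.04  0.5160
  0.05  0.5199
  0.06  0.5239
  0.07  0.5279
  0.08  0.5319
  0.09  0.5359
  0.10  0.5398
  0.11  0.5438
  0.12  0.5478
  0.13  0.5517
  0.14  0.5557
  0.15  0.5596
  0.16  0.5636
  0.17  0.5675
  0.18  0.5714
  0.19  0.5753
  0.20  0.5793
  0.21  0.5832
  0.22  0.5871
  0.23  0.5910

$17.64

T = 1.5;  σ√T = 0.2694
ln(S/K) + (r − q + σ²/2)T = ln(165/162) + (0.048 − 0.049 + 0.22²/2)·1.5 = 0.0183 + 0.0348 = 0.0531
d₁ = 0.0531 / 0.2694 = 0.1973 which rounds to 0.20
d₂ = d₁ − σ√T = 0.1973 − 0.2694 = -0.0722 which rounds to -0.07
e^(−qT) = e^(−0.049·1.5) = 0.9291;  e^(−rT) = e^(−0.048·1.5) = 0.9305
C = 165·0.9291·N(0.20) − 162·0.9305·N(-0.07) = 165·0.9291·0.5793 − 162·0.9305·0.4721 = 88.8076 − 71.1648 = 17.6427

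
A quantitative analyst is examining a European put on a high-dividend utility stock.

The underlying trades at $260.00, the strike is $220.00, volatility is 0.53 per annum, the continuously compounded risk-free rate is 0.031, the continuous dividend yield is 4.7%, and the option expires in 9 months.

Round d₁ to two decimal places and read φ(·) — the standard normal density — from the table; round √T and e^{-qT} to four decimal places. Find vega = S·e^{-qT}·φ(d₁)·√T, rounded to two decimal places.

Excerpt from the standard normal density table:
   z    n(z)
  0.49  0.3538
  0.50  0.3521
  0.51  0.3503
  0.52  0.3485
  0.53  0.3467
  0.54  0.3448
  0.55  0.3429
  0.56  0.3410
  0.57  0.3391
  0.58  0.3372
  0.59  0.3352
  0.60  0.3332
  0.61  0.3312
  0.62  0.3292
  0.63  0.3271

73.71

σ√T = 0.53 × 0.8660 = 0.4590
d₁ = [ln(260/220) + (0.031 − 0.047 + 0.53²/2)·0.75] / 0.4590 = [0.1671 + 0.0933] / 0.4590 = 0.5673 ⇒ 0.57
√T = √0.75 = 0.8660
φ(d₁) = φ(0.57) = 0.3391
exp(−qT) = exp(−0.047·0.75) = 0.9654
vega = S·exp(−qT)·φ(d₁)·√T = 260·0.9654·0.3391·0.8660 = 73.7100
(Vega is the same for a European call and put with the same parameters.)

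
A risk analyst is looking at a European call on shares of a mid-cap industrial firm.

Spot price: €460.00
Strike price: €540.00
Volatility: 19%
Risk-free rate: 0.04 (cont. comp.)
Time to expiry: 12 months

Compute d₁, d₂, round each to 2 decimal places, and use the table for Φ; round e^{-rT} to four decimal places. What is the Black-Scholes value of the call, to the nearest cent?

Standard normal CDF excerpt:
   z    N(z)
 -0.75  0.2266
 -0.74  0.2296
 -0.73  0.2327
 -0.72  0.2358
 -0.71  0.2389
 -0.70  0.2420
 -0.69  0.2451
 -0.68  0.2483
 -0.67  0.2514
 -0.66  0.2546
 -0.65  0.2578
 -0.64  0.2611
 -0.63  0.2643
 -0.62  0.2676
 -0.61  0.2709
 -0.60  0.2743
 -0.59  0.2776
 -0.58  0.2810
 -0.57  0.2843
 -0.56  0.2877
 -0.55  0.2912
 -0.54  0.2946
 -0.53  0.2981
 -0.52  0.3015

σ√T = 0.19 × 1.0000 = 0.1900
d₁ = [ln(460/540) + (0.04 + ½·0.19²)·1] / (σ√T) = (-0.1603 + 0.0581) / 0.1900 = -0.5384 ⇒ -0.54
d₂ = -0.5384 − 0.1900 = -0.7284 ⇒ -0.73
exp(−rT) = exp(−0.04·1) = 0.9608
N(d₁) = N(-0.54) = 0.2946;  N(d₂) = N(-0.73) = 0.2327
C = 460·0.2946 − 540·0.9608·0.2327 = 135.5160 − 120.7322 = 14.7838

€14.78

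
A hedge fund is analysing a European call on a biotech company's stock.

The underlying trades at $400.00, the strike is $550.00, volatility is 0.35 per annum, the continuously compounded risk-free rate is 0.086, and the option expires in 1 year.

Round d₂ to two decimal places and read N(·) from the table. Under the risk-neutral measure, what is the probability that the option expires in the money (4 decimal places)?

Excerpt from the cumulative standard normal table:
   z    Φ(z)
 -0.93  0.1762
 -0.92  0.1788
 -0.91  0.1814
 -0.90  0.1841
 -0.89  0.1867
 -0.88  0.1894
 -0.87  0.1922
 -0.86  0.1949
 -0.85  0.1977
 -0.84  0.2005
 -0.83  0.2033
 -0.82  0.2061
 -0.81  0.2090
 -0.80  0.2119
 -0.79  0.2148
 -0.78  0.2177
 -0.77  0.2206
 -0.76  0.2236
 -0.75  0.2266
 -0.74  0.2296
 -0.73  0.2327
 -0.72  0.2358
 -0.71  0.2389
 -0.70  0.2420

σ√T = 0.35 × 1.0000 = 0.3500
d₁ = [ln(400/550) + (0.086 + ½·0.35²)·1] / (σ√T) = (-0.3185 + 0.1472) / 0.3500 = -0.4892 → -0.49
d₂ = -0.4892 − 0.3500 = -0.8392 → -0.84
Risk-neutral Pr[S_T > K] = N(d₂) = N(-0.84) = 0.2005

0.2005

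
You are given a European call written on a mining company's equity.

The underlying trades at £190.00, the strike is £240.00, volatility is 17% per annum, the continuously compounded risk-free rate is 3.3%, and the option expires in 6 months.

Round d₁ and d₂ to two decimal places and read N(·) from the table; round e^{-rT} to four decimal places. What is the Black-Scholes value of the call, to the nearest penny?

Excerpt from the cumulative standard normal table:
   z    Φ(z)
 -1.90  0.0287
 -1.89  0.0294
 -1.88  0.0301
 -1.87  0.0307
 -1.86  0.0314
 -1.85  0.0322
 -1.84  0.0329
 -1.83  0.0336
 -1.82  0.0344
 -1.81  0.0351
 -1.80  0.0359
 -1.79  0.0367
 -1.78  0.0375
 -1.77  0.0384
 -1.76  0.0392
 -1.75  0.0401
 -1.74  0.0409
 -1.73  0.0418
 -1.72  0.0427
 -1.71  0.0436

£0.37

σ√T = 0.17·√0.5 = 0.1202
d₁ = [ln(190/240) + (0.033 + 0.17²/2)·0.5] / 0.1202 = [-0.2336 + 0.0237] / 0.1202 = -1.7461 ⇒ -1.75
d₂ = d₁ − σ√T = -1.7461 − 0.1202 = -1.8663 ⇒ -1.87
e^(−rT) = e^(−0.033·0.5) = 0.9836
C = 190·N(-1.75) − 240·0.9836·N(-1.87) = 190·0.0401 − 240·0.9836·0.0307 = 7.6190 − 7.2472 = 0.3718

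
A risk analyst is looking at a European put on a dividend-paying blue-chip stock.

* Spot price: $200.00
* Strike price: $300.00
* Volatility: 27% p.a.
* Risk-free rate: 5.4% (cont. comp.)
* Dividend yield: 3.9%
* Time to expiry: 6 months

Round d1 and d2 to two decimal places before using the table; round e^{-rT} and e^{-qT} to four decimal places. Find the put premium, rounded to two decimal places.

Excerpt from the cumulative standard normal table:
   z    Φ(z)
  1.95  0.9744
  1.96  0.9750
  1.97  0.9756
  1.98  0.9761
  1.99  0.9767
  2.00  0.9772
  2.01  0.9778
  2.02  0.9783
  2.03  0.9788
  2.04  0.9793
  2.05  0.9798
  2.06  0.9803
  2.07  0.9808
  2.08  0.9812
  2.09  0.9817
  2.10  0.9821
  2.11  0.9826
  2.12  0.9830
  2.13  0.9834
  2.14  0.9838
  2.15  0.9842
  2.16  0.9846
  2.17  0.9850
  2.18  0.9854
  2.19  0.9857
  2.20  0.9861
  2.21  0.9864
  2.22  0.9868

$96.19

σ√T = 0.27·√0.5 = 0.1909
ln(S/K) + (r − q + σ²/2)T = ln(200/300) + (0.054 − 0.039 + 0.27²/2)·0.5 = -0.4055 + 0.0257 = -0.3797
d₁ = -0.3797 / 0.1909 = -1.9890 ≈ -1.99
d₂ = d₁ − σ√T = -1.9890 − 0.1909 = -2.1799 ≈ -2.18
exp(−qT) = exp(−0.039·0.5) = 0.9807;  exp(−rT) = exp(−0.054·0.5) = 0.9734
P = 300·0.9734·N(2.18) − 200·0.9807·N(1.99) = 300·0.9734·0.9854 − 200·0.9807·0.9767 = 287.7565 − 191.5699 = 96.1866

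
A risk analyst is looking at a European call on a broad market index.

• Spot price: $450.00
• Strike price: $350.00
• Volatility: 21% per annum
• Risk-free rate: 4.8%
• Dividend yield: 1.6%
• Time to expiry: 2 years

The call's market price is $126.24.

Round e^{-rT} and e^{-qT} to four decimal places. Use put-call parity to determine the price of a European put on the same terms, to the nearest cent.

$8.39

e^(−qT) = e^(−0.016·2) = 0.9685;  e^(−rT) = e^(−0.048·2) = 0.9085
Put-call parity: C − P = S·e^(−qT) − K·e^(−rT) = 450·0.9685 − 350·0.9085 = 435.8250 − 317.9750 = 117.8500
P = C − (C − P) = 126.24 − (117.8500) = 8.3900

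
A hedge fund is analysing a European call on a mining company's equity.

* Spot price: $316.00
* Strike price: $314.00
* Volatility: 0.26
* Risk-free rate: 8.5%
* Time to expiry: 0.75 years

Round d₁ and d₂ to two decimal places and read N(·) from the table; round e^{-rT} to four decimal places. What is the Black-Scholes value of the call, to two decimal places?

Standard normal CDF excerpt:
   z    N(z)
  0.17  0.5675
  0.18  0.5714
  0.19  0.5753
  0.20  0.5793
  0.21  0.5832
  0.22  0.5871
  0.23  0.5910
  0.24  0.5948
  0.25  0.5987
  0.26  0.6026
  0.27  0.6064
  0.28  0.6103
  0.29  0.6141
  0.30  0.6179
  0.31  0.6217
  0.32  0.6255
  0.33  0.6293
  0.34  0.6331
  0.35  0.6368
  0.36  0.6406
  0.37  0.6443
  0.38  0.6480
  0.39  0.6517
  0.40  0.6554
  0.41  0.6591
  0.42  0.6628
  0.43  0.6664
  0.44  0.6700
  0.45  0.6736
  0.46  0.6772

T = 0.75;  σ√T = 0.2252
d₁ = [ln(316/314) + (0.085 + 0.26²/2)·0.75] / 0.2252 = [0.0063 + 0.0891] / 0.2252 = 0.4239 which rounds to 0.42
d₂ = d₁ − σ√T = 0.4239 − 0.2252 = 0.1987 which rounds to 0.20
exp(−rT) = exp(−0.085·0.75) = 0.9382
N(d₁) = N(0.42) = 0.6628;  N(d₂) = N(0.20) = 0.5793
C = 316·0.6628 − 314·0.9382·0.5793 = 209.4448 − 170.6588 = 38.7860

$38.79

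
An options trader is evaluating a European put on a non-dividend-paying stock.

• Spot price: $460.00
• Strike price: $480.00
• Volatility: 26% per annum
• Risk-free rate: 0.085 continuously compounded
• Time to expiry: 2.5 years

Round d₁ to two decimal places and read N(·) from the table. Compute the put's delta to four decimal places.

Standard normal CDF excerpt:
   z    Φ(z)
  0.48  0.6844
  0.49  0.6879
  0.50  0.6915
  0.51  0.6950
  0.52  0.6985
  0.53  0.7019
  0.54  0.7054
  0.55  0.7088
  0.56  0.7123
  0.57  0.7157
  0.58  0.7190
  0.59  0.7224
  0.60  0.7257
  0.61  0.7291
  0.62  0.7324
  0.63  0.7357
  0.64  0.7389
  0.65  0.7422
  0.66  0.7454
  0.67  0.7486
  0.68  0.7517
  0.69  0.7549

-0.2676

σ√T = 0.26·√2.5 = 0.4111
ln(S/K) + (r + σ²/2)T = ln(460/480) + (0.085 + 0.26²/2)·2.5 = -0.0426 + 0.2970 = 0.2544
d₁ = 0.2544 / 0.4111 = 0.6189 which rounds to 0.62
N(d₁) = N(0.62) = 0.7324
Δ_put = N(d₁) − 1 = 0.7324 − 1 = -0.2676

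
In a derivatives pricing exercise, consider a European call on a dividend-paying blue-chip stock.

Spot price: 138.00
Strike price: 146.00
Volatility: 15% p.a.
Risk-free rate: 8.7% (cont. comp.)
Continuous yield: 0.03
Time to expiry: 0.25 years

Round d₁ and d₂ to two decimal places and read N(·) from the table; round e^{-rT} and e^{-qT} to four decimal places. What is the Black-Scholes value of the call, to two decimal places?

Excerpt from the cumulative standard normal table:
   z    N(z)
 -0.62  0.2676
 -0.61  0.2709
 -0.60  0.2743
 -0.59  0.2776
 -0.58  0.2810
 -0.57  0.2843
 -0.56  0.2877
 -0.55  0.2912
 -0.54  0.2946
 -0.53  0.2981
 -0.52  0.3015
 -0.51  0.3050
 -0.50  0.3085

2.11

σ√T = 0.15·√0.25 = 0.0750
ln(S/K) + (r − q + σ²/2)T = ln(138/146) + (0.087 − 0.03 + 0.15²/2)·0.25 = -0.0564 + 0.0171 = -0.0393
d₁ = -0.0393 / 0.0750 = -0.5239 ≈ -0.52
d₂ = d₁ − σ√T = -0.5239 − 0.0750 = -0.5989 ≈ -0.60
e^(−qT) = e^(−0.03·0.25) = 0.9925;  e^(−rT) = e^(−0.087·0.25) = 0.9785
N(d₁) = N(-0.52) = 0.3015;  N(d₂) = N(-0.60) = 0.2743
C = 138·0.9925·0.3015 − 146·0.9785·0.2743 = 41.2949 − 39.1868 = 2.1082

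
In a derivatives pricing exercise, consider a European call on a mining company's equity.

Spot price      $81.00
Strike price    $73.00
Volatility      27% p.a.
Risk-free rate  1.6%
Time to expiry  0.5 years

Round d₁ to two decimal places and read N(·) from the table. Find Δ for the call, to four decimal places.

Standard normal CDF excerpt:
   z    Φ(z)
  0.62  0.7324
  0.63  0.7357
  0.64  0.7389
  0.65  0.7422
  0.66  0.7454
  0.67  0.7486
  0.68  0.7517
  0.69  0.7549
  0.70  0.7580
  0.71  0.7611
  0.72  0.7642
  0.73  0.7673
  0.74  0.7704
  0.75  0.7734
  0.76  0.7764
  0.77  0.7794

0.7517

T = 0.5;  σ√T = 0.1909
d₁ = [ln(81/73) + (0.016 + ½·0.27²)·0.5] / (σ√T) = (0.1040 + 0.0262) / 0.1909 = 0.6820 → 0.68
N(d₁) = N(0.68) = 0.7517
Δ_call = N(d₁) = 0.7517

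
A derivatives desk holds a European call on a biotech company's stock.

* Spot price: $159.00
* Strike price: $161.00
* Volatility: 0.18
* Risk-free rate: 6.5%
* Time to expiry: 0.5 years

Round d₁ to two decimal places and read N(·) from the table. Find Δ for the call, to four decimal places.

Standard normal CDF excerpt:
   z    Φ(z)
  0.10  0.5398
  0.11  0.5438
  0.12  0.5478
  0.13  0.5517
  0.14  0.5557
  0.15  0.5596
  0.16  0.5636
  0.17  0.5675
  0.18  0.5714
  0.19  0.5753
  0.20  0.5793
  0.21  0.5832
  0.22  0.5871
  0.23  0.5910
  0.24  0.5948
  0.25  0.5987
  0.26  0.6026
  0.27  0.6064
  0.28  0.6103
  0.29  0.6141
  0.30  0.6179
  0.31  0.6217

0.5871

T = 0.5;  σ√T = 0.1273
d₁ = [ln(159/161) + (0.065 + 0.18²/2)·0.5] / 0.1273 = [-0.0125 + 0.0406] / 0.1273 = 0.2208 → 0.22
N(d₁) = N(0.22) = 0.5871
Δ_call = N(d₁) = 0.5871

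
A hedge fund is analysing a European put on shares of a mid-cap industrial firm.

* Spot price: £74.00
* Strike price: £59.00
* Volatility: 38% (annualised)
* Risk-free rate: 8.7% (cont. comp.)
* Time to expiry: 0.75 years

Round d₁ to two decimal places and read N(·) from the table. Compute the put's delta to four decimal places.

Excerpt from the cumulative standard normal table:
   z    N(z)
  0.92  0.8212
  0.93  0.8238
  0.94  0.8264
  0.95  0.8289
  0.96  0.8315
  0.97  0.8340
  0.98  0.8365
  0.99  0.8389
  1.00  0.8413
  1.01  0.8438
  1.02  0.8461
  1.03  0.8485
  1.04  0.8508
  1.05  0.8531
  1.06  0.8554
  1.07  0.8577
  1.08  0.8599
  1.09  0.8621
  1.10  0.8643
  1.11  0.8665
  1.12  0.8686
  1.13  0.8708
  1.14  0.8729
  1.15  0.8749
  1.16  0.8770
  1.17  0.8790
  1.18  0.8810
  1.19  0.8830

-0.1469

T = 0.75;  σ√T = 0.3291
ln(S/K) + (r + σ²/2)T = ln(74/59) + (0.087 + 0.38²/2)·0.75 = 0.2265 + 0.1194 = 0.3459
d₁ = 0.3459 / 0.3291 = 1.0512 which rounds to 1.05
N(d₁) = N(1.05) = 0.8531
Δ_put = N(d₁) − 1 = 0.8531 − 1 = -0.1469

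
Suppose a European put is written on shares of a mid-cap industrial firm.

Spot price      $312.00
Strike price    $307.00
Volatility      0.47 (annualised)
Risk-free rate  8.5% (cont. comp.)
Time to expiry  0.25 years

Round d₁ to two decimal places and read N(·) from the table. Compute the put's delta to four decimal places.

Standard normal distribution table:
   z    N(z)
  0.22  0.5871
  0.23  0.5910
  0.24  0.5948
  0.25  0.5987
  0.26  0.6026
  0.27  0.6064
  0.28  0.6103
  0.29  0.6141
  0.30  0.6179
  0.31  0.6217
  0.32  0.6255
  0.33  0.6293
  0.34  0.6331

-0.3897

σ√T = 0.47·√0.25 = 0.2350
d₁ = [ln(312/307) + (0.085 + 0.47²/2)·0.25] / 0.2350 = [0.0162 + 0.0489] / 0.2350 = 0.2767 ≈ 0.28
N(d₁) = N(0.28) = 0.6103
Δ_put = N(d₁) − 1 = 0.6103 − 1 = -0.3897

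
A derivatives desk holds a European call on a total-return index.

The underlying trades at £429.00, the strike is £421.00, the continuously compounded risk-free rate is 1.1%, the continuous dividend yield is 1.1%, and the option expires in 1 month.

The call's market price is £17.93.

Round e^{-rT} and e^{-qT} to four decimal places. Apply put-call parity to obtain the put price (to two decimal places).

e^(−qT) = e^(−0.011·0.08333) = 0.9991;  e^(−rT) = e^(−0.011·0.08333) = 0.9991
Put-call parity: C − P = S·e^(−qT) − K·e^(−rT) = 429·0.9991 − 421·0.9991 = 428.6139 − 420.6211 = 7.9928
P = C − (C − P) = 17.93 − (7.9928) = 9.9372

£9.94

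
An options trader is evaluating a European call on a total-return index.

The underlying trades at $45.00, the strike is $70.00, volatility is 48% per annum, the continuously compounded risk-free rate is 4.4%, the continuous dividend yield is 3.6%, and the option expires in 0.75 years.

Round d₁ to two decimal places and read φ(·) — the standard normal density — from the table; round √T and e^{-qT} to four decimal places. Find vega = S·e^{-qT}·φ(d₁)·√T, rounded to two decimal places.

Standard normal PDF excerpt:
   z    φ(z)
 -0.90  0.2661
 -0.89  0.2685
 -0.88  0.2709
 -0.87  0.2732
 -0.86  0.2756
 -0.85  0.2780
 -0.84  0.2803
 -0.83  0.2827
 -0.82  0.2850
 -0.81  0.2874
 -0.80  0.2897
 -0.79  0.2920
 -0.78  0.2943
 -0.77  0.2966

10.63

σ√T = 0.48·√0.75 = 0.4157
d₁ = [ln(45/70) + (0.044 − 0.036 + 0.48²/2)·0.75] / 0.4157 = [-0.4418 + 0.0924] / 0.4157 = -0.8406 ⇒ -0.84
√T = √0.75 = 0.8660
φ(d₁) = φ(-0.84) = 0.2803
e^(−qT) = e^(−0.036·0.75) = 0.9734
vega = S·e^(−qT)·φ(d₁)·√T = 45·0.9734·0.2803·0.8660 = 10.6327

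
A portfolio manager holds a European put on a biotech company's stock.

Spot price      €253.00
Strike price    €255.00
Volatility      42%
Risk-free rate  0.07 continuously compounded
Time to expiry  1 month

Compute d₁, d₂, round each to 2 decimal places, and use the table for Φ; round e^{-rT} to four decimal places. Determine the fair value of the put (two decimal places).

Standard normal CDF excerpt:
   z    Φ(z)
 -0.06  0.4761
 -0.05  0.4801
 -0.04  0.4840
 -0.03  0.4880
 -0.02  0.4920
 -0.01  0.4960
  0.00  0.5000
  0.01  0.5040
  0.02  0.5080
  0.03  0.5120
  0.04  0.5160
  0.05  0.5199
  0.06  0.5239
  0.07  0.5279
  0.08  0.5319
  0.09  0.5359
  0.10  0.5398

€12.40

σ√T = 0.42 × 0.2887 = 0.1212
d₁ = [ln(253/255) + (0.07 + 0.42²/2)·0.08333] / 0.1212 = [-0.0079 + 0.0132] / 0.1212 = 0.0438 ⇒ 0.04
d₂ = d₁ − σ√T = 0.0438 − 0.1212 = -0.0775 ⇒ -0.08
e^(−rT) = e^(−0.07·0.08333) = 0.9942
P = 255·0.9942·N(0.08) − 253·N(-0.04) = 255·0.9942·0.5319 − 253·0.4840 = 134.8478 − 122.4520 = 12.3958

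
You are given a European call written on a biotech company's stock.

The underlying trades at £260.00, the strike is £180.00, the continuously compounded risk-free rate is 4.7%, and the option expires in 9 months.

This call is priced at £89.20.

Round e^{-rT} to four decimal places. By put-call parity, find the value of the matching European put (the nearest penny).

£2.97

exp(−rT) = exp(−0.047·0.75) = 0.9654
Put-call parity: C − P = S − K·e^(−rT) = 260 − 180·0.9654 = 260 − 173.7720 = 86.2280
P = C − (C − P) = 89.20 − (86.2280) = 2.9720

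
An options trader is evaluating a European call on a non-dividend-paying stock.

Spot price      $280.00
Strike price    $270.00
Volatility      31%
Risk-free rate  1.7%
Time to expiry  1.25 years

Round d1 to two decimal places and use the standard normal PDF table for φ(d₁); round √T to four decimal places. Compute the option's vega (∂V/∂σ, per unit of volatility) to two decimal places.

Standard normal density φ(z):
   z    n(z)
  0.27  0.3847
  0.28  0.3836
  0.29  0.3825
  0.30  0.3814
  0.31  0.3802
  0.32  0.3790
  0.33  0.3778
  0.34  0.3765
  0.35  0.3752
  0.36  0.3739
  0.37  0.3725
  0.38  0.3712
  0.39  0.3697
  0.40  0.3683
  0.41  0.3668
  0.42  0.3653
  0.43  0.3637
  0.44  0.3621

117.86

T = 1.25;  σ√T = 0.3466
d₁ = [ln(280/270) + (0.017 + 0.31²/2)·1.25] / 0.3466 = [0.0364 + 0.0813] / 0.3466 = 0.3395 which rounds to 0.34
√T = √1.25 = 1.1180
φ(d₁) = φ(0.34) = 0.3765
vega = S·φ(d₁)·√T = 280·0.3765·1.1180 = 117.8596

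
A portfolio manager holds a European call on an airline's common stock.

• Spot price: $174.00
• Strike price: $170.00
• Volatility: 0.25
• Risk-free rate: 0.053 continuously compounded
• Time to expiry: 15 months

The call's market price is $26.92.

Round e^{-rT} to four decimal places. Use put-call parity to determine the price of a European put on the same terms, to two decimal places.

e^(−rT) = e^(−0.053·1.25) = 0.9359
Put-call parity: C − P = S − K·e^(−rT) = 174 − 170·0.9359 = 174 − 159.1030 = 14.8970
P = C − (C − P) = 26.92 − (14.8970) = 12.0230

$12.02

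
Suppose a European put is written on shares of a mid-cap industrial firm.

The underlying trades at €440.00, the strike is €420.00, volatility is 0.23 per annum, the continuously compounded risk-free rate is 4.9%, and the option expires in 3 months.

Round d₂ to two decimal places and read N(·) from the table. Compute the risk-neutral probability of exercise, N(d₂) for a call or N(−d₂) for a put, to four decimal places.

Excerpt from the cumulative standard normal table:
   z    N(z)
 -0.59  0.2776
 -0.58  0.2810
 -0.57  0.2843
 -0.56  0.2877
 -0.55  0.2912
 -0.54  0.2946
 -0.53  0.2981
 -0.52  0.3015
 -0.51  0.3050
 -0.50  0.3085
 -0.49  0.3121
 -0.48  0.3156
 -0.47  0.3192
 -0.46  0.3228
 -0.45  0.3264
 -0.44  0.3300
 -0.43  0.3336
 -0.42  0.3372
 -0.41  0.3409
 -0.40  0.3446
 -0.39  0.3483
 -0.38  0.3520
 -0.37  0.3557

σ√T = 0.23 × 0.5000 = 0.1150
ln(S/K) + (r + σ²/2)T = ln(440/420) + (0.049 + 0.23²/2)·0.25 = 0.0465 + 0.0189 = 0.0654
d₁ = 0.0654 / 0.1150 = 0.5685 ⇒ 0.57
d₂ = d₁ − σ√T = 0.5685 − 0.1150 = 0.4535 ⇒ 0.45
Pr(exercise) under Q = N(−d₂) = N(-0.45) = 0.3264

0.3264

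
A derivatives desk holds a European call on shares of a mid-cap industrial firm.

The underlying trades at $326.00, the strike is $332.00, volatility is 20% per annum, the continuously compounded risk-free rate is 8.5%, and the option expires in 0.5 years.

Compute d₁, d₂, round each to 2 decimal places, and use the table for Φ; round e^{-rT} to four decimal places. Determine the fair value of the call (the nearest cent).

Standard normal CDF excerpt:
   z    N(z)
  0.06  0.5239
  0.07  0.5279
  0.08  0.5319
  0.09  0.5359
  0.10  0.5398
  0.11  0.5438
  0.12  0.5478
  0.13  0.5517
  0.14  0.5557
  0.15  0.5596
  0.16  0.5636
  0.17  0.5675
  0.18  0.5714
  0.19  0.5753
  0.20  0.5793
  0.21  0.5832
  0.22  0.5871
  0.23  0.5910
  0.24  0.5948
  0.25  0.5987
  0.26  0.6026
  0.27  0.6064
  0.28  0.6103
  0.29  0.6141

σ√T = 0.2 × 0.7071 = 0.1414
d₁ = [ln(326/332) + (0.085 + ½·0.2²)·0.5] / (σ√T) = (-0.0182 + 0.0525) / 0.1414 = 0.2423 → 0.24
d₂ = 0.2423 − 0.1414 = 0.1009 → 0.10
exp(−rT) = exp(−0.085·0.5) = 0.9584
N(d₁) = N(0.24) = 0.5948;  N(d₂) = N(0.10) = 0.5398
C = 326·0.5948 − 332·0.9584·0.5398 = 193.9048 − 171.7583 = 22.1465

$22.15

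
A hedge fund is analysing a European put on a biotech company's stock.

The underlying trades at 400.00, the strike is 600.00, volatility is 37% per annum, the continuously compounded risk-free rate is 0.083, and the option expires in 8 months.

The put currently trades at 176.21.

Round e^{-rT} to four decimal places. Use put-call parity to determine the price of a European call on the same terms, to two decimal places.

e^(−rT) = e^(−0.083·0.6667) = 0.9462
Put-call parity: C − P = S − K·e^(−rT) = 400 − 600·0.9462 = 400 − 567.7200 = -167.7200
C = P + (C − P) = 176.21 + (-167.7200) = 8.4900

8.49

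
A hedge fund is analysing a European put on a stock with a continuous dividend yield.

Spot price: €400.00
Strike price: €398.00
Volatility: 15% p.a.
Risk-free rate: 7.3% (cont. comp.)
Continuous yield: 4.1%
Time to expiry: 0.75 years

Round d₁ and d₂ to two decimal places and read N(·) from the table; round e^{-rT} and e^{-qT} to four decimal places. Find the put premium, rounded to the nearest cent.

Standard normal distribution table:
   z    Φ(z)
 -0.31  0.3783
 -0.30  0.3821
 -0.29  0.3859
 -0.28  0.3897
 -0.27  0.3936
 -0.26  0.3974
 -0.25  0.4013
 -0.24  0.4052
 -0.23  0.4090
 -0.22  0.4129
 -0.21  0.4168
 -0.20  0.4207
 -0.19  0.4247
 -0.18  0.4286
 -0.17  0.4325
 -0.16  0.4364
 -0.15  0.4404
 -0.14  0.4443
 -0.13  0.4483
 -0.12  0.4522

σ√T = 0.15·√0.75 = 0.1299
d₁ = [ln(400/398) + (0.073 − 0.041 + ½·0.15²)·0.75] / (σ√T) = (0.0050 + 0.0324) / 0.1299 = 0.2883 which rounds to 0.29
d₂ = 0.2883 − 0.1299 = 0.1584 which rounds to 0.16
e^(−qT) = e^(−0.041·0.75) = 0.9697;  e^(−rT) = e^(−0.073·0.75) = 0.9467
N(−d₂) = N(-0.16) = 0.4364;  N(−d₁) = N(-0.29) = 0.3859
P = 398·0.9467·0.4364 − 400·0.9697·0.3859 = 164.4297 − 149.6829 = 14.7468

€14.75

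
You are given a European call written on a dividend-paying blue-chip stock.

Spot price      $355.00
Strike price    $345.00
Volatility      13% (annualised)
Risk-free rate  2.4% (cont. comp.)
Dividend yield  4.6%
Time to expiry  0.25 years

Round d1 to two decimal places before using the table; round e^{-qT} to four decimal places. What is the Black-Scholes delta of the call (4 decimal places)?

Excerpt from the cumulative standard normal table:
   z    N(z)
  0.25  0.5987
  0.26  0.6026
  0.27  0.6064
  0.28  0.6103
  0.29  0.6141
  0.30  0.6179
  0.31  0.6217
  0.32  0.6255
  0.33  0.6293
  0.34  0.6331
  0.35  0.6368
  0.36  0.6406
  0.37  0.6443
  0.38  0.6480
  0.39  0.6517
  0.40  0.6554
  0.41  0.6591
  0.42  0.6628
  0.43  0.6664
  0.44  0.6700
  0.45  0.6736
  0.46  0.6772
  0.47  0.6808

0.6443

σ√T = 0.13 × 0.5000 = 0.0650
d₁ = [ln(355/345) + (0.024 − 0.046 + 0.13²/2)·0.25] / 0.0650 = [0.0286 − 0.0034] / 0.0650 = 0.3875 which rounds to 0.39
N(d₁) = N(0.39) = 0.6517
Δ_call = e^(−qT)·N(d₁) = 0.9886·0.6517 = 0.6443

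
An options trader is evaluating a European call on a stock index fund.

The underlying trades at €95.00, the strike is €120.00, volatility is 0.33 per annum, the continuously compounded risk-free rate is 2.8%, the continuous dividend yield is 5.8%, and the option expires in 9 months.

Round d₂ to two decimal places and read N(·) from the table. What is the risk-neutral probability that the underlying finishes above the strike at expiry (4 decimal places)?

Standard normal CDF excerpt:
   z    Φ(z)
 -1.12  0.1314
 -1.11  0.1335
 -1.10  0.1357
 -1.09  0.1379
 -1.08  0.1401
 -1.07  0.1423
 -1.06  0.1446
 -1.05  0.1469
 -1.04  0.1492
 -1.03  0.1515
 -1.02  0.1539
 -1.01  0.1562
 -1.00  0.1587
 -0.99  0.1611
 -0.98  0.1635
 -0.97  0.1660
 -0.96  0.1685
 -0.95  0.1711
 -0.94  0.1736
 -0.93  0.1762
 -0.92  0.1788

σ√T = 0.33·√0.75 = 0.2858
d₁ = [ln(95/120) + (0.028 − 0.058 + 0.33²/2)·0.75] / 0.2858 = [-0.2336 + 0.0183] / 0.2858 = -0.7533 ⇒ -0.75
d₂ = d₁ − σ√T = -0.7533 − 0.2858 = -1.0391 ⇒ -1.04
Pr(exercise) under Q = N(d₂) = 0.1492

0.1492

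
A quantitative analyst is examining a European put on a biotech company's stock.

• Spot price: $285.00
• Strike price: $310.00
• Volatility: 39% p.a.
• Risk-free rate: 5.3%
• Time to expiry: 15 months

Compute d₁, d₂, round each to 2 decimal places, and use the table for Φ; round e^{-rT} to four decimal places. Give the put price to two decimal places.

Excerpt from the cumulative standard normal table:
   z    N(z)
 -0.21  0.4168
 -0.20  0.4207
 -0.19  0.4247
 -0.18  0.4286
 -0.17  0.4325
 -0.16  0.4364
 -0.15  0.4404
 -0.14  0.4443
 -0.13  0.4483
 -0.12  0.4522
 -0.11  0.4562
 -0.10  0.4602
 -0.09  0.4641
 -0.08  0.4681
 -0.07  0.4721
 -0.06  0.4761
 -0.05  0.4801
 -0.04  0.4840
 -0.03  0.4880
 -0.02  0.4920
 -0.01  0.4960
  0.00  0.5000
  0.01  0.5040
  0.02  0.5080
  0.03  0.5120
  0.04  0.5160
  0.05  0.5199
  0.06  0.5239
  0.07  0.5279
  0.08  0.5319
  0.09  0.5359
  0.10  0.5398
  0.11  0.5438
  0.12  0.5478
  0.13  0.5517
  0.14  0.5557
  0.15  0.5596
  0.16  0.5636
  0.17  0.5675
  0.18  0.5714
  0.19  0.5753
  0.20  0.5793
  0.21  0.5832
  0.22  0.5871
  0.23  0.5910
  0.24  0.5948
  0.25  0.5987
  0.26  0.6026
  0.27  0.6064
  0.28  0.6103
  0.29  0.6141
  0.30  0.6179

σ√T = 0.39 × 1.1180 = 0.4360
d₁ = [ln(285/310) + (0.053 + ½·0.39²)·1.25] / (σ√T) = (-0.0841 + 0.1613) / 0.4360 = 0.1771 → 0.18
d₂ = 0.1771 − 0.4360 = -0.2589 → -0.26
e^(−rT) = e^(−0.053·1.25) = 0.9359
N(−d₂) = N(0.26) = 0.6026;  N(−d₁) = N(-0.18) = 0.4286
P = 310·0.9359·0.6026 − 285·0.4286 = 174.8317 − 122.1510 = 52.6807

$52.68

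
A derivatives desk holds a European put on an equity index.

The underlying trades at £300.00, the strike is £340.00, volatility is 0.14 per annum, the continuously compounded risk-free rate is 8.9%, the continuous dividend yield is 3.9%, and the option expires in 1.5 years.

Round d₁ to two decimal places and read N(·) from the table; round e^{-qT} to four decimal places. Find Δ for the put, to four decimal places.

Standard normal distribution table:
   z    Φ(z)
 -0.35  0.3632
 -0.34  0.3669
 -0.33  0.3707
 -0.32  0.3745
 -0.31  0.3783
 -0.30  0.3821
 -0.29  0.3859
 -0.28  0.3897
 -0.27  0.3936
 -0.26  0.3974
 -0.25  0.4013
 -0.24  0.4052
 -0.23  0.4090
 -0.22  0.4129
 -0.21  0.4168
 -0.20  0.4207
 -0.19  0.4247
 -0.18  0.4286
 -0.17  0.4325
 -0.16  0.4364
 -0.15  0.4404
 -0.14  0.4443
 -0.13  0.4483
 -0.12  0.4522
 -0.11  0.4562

-0.5501

σ√T = 0.14·√1.5 = 0.1715
d₁ = [ln(300/340) + (0.089 − 0.039 + ½·0.14²)·1.5] / (σ√T) = (-0.1252 + 0.0897) / 0.1715 = -0.2068 → -0.21
N(d₁) = N(-0.21) = 0.4168
Δ_put = exp(−qT)·(N(d₁) − 1) = 0.9432·(0.4168 − 1) = -0.5501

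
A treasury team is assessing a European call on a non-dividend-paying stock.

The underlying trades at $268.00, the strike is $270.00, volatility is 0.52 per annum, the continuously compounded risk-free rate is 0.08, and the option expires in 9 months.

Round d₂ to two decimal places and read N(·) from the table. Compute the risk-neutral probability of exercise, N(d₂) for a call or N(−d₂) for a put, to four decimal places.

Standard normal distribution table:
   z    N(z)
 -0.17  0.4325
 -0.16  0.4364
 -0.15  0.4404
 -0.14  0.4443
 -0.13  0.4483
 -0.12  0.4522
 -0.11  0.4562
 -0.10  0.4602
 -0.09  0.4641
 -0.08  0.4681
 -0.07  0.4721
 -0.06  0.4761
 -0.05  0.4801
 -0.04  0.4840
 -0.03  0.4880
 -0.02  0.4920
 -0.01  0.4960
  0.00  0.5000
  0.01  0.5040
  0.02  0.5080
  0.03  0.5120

σ√T = 0.52 × 0.8660 = 0.4503
d₁ = [ln(268/270) + (0.08 + 0.52²/2)·0.75] / 0.4503 = [-0.0074 + 0.1614] / 0.4503 = 0.3419 ≈ 0.34
d₂ = d₁ − σ√T = 0.3419 − 0.4503 = -0.1084 ≈ -0.11
Risk-neutral Pr[S_T > K] = N(d₂) = N(-0.11) = 0.4562

0.4562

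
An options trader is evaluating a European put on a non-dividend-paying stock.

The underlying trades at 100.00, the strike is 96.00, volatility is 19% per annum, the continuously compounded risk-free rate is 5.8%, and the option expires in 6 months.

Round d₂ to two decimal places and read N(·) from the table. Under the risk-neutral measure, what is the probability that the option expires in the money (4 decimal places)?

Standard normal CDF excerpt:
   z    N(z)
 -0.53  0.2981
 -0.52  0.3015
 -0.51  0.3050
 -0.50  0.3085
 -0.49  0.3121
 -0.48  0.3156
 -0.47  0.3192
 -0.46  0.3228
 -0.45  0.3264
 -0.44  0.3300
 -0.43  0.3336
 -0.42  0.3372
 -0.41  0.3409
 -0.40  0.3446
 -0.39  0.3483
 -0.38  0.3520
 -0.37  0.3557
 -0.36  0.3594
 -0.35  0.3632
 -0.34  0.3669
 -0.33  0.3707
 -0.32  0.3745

0.3264

σ√T = 0.19·√0.5 = 0.1344
d₁ = [ln(100/96) + (0.058 + ½·0.19²)·0.5] / (σ√T) = (0.0408 + 0.0380) / 0.1344 = 0.5869 ⇒ 0.59
d₂ = 0.5869 − 0.1344 = 0.4525 ⇒ 0.45
Pr(exercise) under Q = N(−d₂) = N(-0.45) = 0.3264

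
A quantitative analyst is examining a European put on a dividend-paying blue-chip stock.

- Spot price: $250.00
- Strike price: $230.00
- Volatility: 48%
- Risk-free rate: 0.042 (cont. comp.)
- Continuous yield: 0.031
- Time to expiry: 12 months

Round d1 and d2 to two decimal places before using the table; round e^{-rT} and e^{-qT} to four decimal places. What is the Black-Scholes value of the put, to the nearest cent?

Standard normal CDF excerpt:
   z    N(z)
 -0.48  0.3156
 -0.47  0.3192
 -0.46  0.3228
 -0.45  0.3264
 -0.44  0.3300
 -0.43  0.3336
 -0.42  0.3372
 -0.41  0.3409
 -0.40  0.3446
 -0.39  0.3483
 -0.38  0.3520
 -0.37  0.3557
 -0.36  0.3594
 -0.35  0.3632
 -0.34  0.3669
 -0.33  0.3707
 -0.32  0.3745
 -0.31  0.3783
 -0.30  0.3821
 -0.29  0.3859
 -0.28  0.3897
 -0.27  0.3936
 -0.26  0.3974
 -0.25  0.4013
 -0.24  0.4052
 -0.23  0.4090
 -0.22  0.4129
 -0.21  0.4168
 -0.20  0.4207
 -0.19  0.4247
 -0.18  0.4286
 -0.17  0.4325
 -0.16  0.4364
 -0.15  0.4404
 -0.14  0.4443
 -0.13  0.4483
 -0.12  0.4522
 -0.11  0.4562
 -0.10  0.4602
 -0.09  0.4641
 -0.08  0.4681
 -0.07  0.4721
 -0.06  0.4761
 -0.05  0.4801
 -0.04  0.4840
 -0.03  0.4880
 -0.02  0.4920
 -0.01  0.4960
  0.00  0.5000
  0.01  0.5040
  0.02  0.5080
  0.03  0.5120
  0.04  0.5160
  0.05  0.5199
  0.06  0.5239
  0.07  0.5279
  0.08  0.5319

σ√T = 0.48·√1 = 0.4800
ln(S/K) + (r − q + σ²/2)T = ln(250/230) + (0.042 − 0.031 + 0.48²/2)·1 = 0.0834 + 0.1262 = 0.2096
d₁ = 0.2096 / 0.4800 = 0.4366 which rounds to 0.44
d₂ = d₁ − σ√T = 0.4366 − 0.4800 = -0.0434 which rounds to -0.04
exp(−qT) = exp(−0.031·1) = 0.9695;  exp(−rT) = exp(−0.042·1) = 0.9589
N(−d₂) = N(0.04) = 0.5160;  N(−d₁) = N(-0.44) = 0.3300
P = 230·0.9589·0.5160 − 250·0.9695·0.3300 = 113.8023 − 79.9838 = 33.8185

$33.82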